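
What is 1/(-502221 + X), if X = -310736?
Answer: -1/812957 ≈ -1.2301e-6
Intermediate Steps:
1/(-502221 + X) = 1/(-502221 - 310736) = 1/(-812957) = -1/812957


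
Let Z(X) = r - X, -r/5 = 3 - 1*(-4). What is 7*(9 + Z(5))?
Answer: -217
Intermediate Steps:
r = -35 (r = -5*(3 - 1*(-4)) = -5*(3 + 4) = -5*7 = -35)
Z(X) = -35 - X
7*(9 + Z(5)) = 7*(9 + (-35 - 1*5)) = 7*(9 + (-35 - 5)) = 7*(9 - 40) = 7*(-31) = -217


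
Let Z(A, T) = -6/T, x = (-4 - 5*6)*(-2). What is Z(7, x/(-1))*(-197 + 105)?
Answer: -138/17 ≈ -8.1176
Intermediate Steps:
x = 68 (x = (-4 - 30)*(-2) = -34*(-2) = 68)
Z(7, x/(-1))*(-197 + 105) = (-6/(68/(-1)))*(-197 + 105) = -6/(68*(-1))*(-92) = -6/(-68)*(-92) = -6*(-1/68)*(-92) = (3/34)*(-92) = -138/17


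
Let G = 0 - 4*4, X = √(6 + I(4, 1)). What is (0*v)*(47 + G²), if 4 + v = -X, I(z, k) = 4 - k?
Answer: 0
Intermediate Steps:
X = 3 (X = √(6 + (4 - 1*1)) = √(6 + (4 - 1)) = √(6 + 3) = √9 = 3)
G = -16 (G = 0 - 16 = -16)
v = -7 (v = -4 - 1*3 = -4 - 3 = -7)
(0*v)*(47 + G²) = (0*(-7))*(47 + (-16)²) = 0*(47 + 256) = 0*303 = 0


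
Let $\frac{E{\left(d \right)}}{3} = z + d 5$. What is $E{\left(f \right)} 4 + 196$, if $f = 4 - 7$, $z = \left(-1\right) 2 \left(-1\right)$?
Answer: $40$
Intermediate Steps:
$z = 2$ ($z = \left(-2\right) \left(-1\right) = 2$)
$f = -3$
$E{\left(d \right)} = 6 + 15 d$ ($E{\left(d \right)} = 3 \left(2 + d 5\right) = 3 \left(2 + 5 d\right) = 6 + 15 d$)
$E{\left(f \right)} 4 + 196 = \left(6 + 15 \left(-3\right)\right) 4 + 196 = \left(6 - 45\right) 4 + 196 = \left(-39\right) 4 + 196 = -156 + 196 = 40$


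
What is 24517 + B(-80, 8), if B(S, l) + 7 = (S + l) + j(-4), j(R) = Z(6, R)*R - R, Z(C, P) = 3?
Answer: 24430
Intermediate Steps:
j(R) = 2*R (j(R) = 3*R - R = 2*R)
B(S, l) = -15 + S + l (B(S, l) = -7 + ((S + l) + 2*(-4)) = -7 + ((S + l) - 8) = -7 + (-8 + S + l) = -15 + S + l)
24517 + B(-80, 8) = 24517 + (-15 - 80 + 8) = 24517 - 87 = 24430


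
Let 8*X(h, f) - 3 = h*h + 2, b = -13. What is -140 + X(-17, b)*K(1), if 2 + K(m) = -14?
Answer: -728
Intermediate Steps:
X(h, f) = 5/8 + h**2/8 (X(h, f) = 3/8 + (h*h + 2)/8 = 3/8 + (h**2 + 2)/8 = 3/8 + (2 + h**2)/8 = 3/8 + (1/4 + h**2/8) = 5/8 + h**2/8)
K(m) = -16 (K(m) = -2 - 14 = -16)
-140 + X(-17, b)*K(1) = -140 + (5/8 + (1/8)*(-17)**2)*(-16) = -140 + (5/8 + (1/8)*289)*(-16) = -140 + (5/8 + 289/8)*(-16) = -140 + (147/4)*(-16) = -140 - 588 = -728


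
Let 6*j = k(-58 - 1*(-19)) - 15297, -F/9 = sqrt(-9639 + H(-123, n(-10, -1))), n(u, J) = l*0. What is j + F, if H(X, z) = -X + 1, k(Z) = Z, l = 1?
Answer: -2556 - 9*I*sqrt(9515) ≈ -2556.0 - 877.9*I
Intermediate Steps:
n(u, J) = 0 (n(u, J) = 1*0 = 0)
H(X, z) = 1 - X
F = -9*I*sqrt(9515) (F = -9*sqrt(-9639 + (1 - 1*(-123))) = -9*sqrt(-9639 + (1 + 123)) = -9*sqrt(-9639 + 124) = -9*I*sqrt(9515) ≈ -877.9*I)
j = -2556 (j = ((-58 - 1*(-19)) - 15297)/6 = ((-58 + 19) - 15297)/6 = (-39 - 15297)/6 = (1/6)*(-15336) = -2556)
j + F = -2556 - 9*I*sqrt(9515)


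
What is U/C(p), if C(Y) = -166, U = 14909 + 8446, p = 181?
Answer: -23355/166 ≈ -140.69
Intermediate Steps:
U = 23355
U/C(p) = 23355/(-166) = 23355*(-1/166) = -23355/166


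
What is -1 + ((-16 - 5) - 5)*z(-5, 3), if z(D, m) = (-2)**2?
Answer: -105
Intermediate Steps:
z(D, m) = 4
-1 + ((-16 - 5) - 5)*z(-5, 3) = -1 + ((-16 - 5) - 5)*4 = -1 + (-21 - 5)*4 = -1 - 26*4 = -1 - 104 = -105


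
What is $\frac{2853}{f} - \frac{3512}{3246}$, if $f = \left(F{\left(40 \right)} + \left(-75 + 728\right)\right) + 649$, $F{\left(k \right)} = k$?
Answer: $\frac{2273867}{2178066} \approx 1.044$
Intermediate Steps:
$f = 1342$ ($f = \left(40 + \left(-75 + 728\right)\right) + 649 = \left(40 + 653\right) + 649 = 693 + 649 = 1342$)
$\frac{2853}{f} - \frac{3512}{3246} = \frac{2853}{1342} - \frac{3512}{3246} = 2853 \cdot \frac{1}{1342} - \frac{1756}{1623} = \frac{2853}{1342} - \frac{1756}{1623} = \frac{2273867}{2178066}$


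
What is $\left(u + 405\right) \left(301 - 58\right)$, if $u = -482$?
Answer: $-18711$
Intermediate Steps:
$\left(u + 405\right) \left(301 - 58\right) = \left(-482 + 405\right) \left(301 - 58\right) = \left(-77\right) 243 = -18711$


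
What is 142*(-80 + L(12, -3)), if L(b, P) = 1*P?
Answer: -11786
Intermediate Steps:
L(b, P) = P
142*(-80 + L(12, -3)) = 142*(-80 - 3) = 142*(-83) = -11786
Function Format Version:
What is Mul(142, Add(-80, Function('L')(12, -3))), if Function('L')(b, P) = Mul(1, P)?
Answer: -11786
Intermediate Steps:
Function('L')(b, P) = P
Mul(142, Add(-80, Function('L')(12, -3))) = Mul(142, Add(-80, -3)) = Mul(142, -83) = -11786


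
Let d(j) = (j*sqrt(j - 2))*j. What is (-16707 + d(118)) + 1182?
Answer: -15525 + 27848*sqrt(29) ≈ 1.3444e+5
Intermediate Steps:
d(j) = j**2*sqrt(-2 + j) (d(j) = (j*sqrt(-2 + j))*j = j**2*sqrt(-2 + j))
(-16707 + d(118)) + 1182 = (-16707 + 118**2*sqrt(-2 + 118)) + 1182 = (-16707 + 13924*sqrt(116)) + 1182 = (-16707 + 13924*(2*sqrt(29))) + 1182 = (-16707 + 27848*sqrt(29)) + 1182 = -15525 + 27848*sqrt(29)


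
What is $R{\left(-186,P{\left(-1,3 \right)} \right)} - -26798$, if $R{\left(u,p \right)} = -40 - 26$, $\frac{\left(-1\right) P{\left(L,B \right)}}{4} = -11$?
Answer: $26732$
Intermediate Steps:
$P{\left(L,B \right)} = 44$ ($P{\left(L,B \right)} = \left(-4\right) \left(-11\right) = 44$)
$R{\left(u,p \right)} = -66$ ($R{\left(u,p \right)} = -40 - 26 = -66$)
$R{\left(-186,P{\left(-1,3 \right)} \right)} - -26798 = -66 - -26798 = -66 + 26798 = 26732$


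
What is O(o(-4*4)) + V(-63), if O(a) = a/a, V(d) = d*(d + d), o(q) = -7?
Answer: 7939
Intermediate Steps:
V(d) = 2*d**2 (V(d) = d*(2*d) = 2*d**2)
O(a) = 1
O(o(-4*4)) + V(-63) = 1 + 2*(-63)**2 = 1 + 2*3969 = 1 + 7938 = 7939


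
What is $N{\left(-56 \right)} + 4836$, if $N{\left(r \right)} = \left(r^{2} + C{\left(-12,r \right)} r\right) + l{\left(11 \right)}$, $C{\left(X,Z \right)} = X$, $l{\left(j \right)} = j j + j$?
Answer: $8776$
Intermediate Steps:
$l{\left(j \right)} = j + j^{2}$ ($l{\left(j \right)} = j^{2} + j = j + j^{2}$)
$N{\left(r \right)} = 132 + r^{2} - 12 r$ ($N{\left(r \right)} = \left(r^{2} - 12 r\right) + 11 \left(1 + 11\right) = \left(r^{2} - 12 r\right) + 11 \cdot 12 = \left(r^{2} - 12 r\right) + 132 = 132 + r^{2} - 12 r$)
$N{\left(-56 \right)} + 4836 = \left(132 + \left(-56\right)^{2} - -672\right) + 4836 = \left(132 + 3136 + 672\right) + 4836 = 3940 + 4836 = 8776$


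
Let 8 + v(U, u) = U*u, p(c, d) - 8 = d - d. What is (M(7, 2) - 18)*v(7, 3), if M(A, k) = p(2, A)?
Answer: -130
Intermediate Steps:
p(c, d) = 8 (p(c, d) = 8 + (d - d) = 8 + 0 = 8)
M(A, k) = 8
v(U, u) = -8 + U*u
(M(7, 2) - 18)*v(7, 3) = (8 - 18)*(-8 + 7*3) = -10*(-8 + 21) = -10*13 = -130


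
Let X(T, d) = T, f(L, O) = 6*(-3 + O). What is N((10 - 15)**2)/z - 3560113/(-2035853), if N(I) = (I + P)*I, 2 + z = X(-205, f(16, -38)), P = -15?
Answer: 227980141/421421571 ≈ 0.54098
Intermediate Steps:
f(L, O) = -18 + 6*O
z = -207 (z = -2 - 205 = -207)
N(I) = I*(-15 + I) (N(I) = (I - 15)*I = (-15 + I)*I = I*(-15 + I))
N((10 - 15)**2)/z - 3560113/(-2035853) = ((10 - 15)**2*(-15 + (10 - 15)**2))/(-207) - 3560113/(-2035853) = ((-5)**2*(-15 + (-5)**2))*(-1/207) - 3560113*(-1/2035853) = (25*(-15 + 25))*(-1/207) + 3560113/2035853 = (25*10)*(-1/207) + 3560113/2035853 = 250*(-1/207) + 3560113/2035853 = -250/207 + 3560113/2035853 = 227980141/421421571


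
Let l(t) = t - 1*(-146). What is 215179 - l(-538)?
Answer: 215571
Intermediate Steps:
l(t) = 146 + t (l(t) = t + 146 = 146 + t)
215179 - l(-538) = 215179 - (146 - 538) = 215179 - 1*(-392) = 215179 + 392 = 215571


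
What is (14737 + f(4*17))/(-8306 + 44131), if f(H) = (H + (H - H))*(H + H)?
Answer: 4797/7165 ≈ 0.66950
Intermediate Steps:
f(H) = 2*H² (f(H) = (H + 0)*(2*H) = H*(2*H) = 2*H²)
(14737 + f(4*17))/(-8306 + 44131) = (14737 + 2*(4*17)²)/(-8306 + 44131) = (14737 + 2*68²)/35825 = (14737 + 2*4624)*(1/35825) = (14737 + 9248)*(1/35825) = 23985*(1/35825) = 4797/7165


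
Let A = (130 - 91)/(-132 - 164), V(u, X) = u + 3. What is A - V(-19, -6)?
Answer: 4697/296 ≈ 15.868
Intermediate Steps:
V(u, X) = 3 + u
A = -39/296 (A = 39/(-296) = 39*(-1/296) = -39/296 ≈ -0.13176)
A - V(-19, -6) = -39/296 - (3 - 19) = -39/296 - 1*(-16) = -39/296 + 16 = 4697/296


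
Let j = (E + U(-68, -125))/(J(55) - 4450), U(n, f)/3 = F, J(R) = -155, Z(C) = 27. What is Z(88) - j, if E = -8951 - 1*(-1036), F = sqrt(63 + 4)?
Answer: 23284/921 + sqrt(67)/1535 ≈ 25.287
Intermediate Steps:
F = sqrt(67) ≈ 8.1853
E = -7915 (E = -8951 + 1036 = -7915)
U(n, f) = 3*sqrt(67)
j = 1583/921 - sqrt(67)/1535 (j = (-7915 + 3*sqrt(67))/(-155 - 4450) = (-7915 + 3*sqrt(67))/(-4605) = (-7915 + 3*sqrt(67))*(-1/4605) = 1583/921 - sqrt(67)/1535 ≈ 1.7135)
Z(88) - j = 27 - (1583/921 - sqrt(67)/1535) = 27 + (-1583/921 + sqrt(67)/1535) = 23284/921 + sqrt(67)/1535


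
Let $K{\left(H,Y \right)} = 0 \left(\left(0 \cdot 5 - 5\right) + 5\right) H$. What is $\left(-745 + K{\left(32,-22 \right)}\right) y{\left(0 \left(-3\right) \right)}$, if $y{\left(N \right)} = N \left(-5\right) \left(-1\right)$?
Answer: $0$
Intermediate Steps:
$K{\left(H,Y \right)} = 0$ ($K{\left(H,Y \right)} = 0 \left(\left(0 - 5\right) + 5\right) H = 0 \left(-5 + 5\right) H = 0 \cdot 0 H = 0 \cdot 0 = 0$)
$y{\left(N \right)} = 5 N$ ($y{\left(N \right)} = - 5 N \left(-1\right) = 5 N$)
$\left(-745 + K{\left(32,-22 \right)}\right) y{\left(0 \left(-3\right) \right)} = \left(-745 + 0\right) 5 \cdot 0 \left(-3\right) = - 745 \cdot 5 \cdot 0 = \left(-745\right) 0 = 0$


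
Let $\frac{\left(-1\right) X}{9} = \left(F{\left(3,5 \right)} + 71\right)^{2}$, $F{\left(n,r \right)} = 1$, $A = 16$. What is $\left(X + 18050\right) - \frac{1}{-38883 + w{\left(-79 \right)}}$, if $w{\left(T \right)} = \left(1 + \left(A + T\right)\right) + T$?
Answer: $- \frac{1116320543}{39024} \approx -28606.0$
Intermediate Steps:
$w{\left(T \right)} = 17 + 2 T$ ($w{\left(T \right)} = \left(1 + \left(16 + T\right)\right) + T = \left(17 + T\right) + T = 17 + 2 T$)
$X = -46656$ ($X = - 9 \left(1 + 71\right)^{2} = - 9 \cdot 72^{2} = \left(-9\right) 5184 = -46656$)
$\left(X + 18050\right) - \frac{1}{-38883 + w{\left(-79 \right)}} = \left(-46656 + 18050\right) - \frac{1}{-38883 + \left(17 + 2 \left(-79\right)\right)} = -28606 - \frac{1}{-38883 + \left(17 - 158\right)} = -28606 - \frac{1}{-38883 - 141} = -28606 - \frac{1}{-39024} = -28606 - - \frac{1}{39024} = -28606 + \frac{1}{39024} = - \frac{1116320543}{39024}$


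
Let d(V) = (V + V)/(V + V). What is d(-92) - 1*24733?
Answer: -24732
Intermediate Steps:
d(V) = 1 (d(V) = (2*V)/((2*V)) = (2*V)*(1/(2*V)) = 1)
d(-92) - 1*24733 = 1 - 1*24733 = 1 - 24733 = -24732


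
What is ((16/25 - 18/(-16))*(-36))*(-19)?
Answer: 60363/50 ≈ 1207.3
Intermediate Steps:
((16/25 - 18/(-16))*(-36))*(-19) = ((16*(1/25) - 18*(-1/16))*(-36))*(-19) = ((16/25 + 9/8)*(-36))*(-19) = ((353/200)*(-36))*(-19) = -3177/50*(-19) = 60363/50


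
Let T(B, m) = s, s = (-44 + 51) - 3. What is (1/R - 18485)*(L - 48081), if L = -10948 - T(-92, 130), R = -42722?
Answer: 46619314722643/42722 ≈ 1.0912e+9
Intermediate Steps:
s = 4 (s = 7 - 3 = 4)
T(B, m) = 4
L = -10952 (L = -10948 - 1*4 = -10948 - 4 = -10952)
(1/R - 18485)*(L - 48081) = (1/(-42722) - 18485)*(-10952 - 48081) = (-1/42722 - 18485)*(-59033) = -789716171/42722*(-59033) = 46619314722643/42722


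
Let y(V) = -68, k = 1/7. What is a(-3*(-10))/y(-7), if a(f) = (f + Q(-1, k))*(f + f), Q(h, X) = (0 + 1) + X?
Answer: -3270/119 ≈ -27.479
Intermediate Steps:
k = 1/7 (k = 1*(1/7) = 1/7 ≈ 0.14286)
Q(h, X) = 1 + X
a(f) = 2*f*(8/7 + f) (a(f) = (f + (1 + 1/7))*(f + f) = (f + 8/7)*(2*f) = (8/7 + f)*(2*f) = 2*f*(8/7 + f))
a(-3*(-10))/y(-7) = (2*(-3*(-10))*(8 + 7*(-3*(-10)))/7)/(-68) = ((2/7)*30*(8 + 7*30))*(-1/68) = ((2/7)*30*(8 + 210))*(-1/68) = ((2/7)*30*218)*(-1/68) = (13080/7)*(-1/68) = -3270/119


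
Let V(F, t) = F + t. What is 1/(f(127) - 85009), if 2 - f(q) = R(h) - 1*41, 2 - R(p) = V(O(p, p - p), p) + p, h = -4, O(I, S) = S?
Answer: -1/84976 ≈ -1.1768e-5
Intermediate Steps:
R(p) = 2 - 2*p (R(p) = 2 - (((p - p) + p) + p) = 2 - ((0 + p) + p) = 2 - (p + p) = 2 - 2*p)
f(q) = 33 (f(q) = 2 - ((2 - 2*(-4)) - 1*41) = 2 - ((2 + 8) - 41) = 2 - (10 - 41) = 2 - 1*(-31) = 2 + 31 = 33)
1/(f(127) - 85009) = 1/(33 - 85009) = 1/(-84976) = -1/84976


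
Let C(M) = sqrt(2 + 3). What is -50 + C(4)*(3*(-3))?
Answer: -50 - 9*sqrt(5) ≈ -70.125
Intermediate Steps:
C(M) = sqrt(5)
-50 + C(4)*(3*(-3)) = -50 + sqrt(5)*(3*(-3)) = -50 + sqrt(5)*(-9) = -50 - 9*sqrt(5)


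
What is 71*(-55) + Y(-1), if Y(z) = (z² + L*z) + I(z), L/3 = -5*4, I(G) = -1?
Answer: -3845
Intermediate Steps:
L = -60 (L = 3*(-5*4) = 3*(-20) = -60)
Y(z) = -1 + z² - 60*z (Y(z) = (z² - 60*z) - 1 = -1 + z² - 60*z)
71*(-55) + Y(-1) = 71*(-55) + (-1 + (-1)² - 60*(-1)) = -3905 + (-1 + 1 + 60) = -3905 + 60 = -3845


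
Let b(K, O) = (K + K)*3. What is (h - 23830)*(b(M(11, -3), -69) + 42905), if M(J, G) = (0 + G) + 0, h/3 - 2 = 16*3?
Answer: -1015564160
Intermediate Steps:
h = 150 (h = 6 + 3*(16*3) = 6 + 3*48 = 6 + 144 = 150)
M(J, G) = G (M(J, G) = G + 0 = G)
b(K, O) = 6*K (b(K, O) = (2*K)*3 = 6*K)
(h - 23830)*(b(M(11, -3), -69) + 42905) = (150 - 23830)*(6*(-3) + 42905) = -23680*(-18 + 42905) = -23680*42887 = -1015564160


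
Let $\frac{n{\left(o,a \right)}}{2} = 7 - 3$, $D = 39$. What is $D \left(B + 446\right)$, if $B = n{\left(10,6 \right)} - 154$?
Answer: $11700$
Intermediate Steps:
$n{\left(o,a \right)} = 8$ ($n{\left(o,a \right)} = 2 \left(7 - 3\right) = 2 \cdot 4 = 8$)
$B = -146$ ($B = 8 - 154 = -146$)
$D \left(B + 446\right) = 39 \left(-146 + 446\right) = 39 \cdot 300 = 11700$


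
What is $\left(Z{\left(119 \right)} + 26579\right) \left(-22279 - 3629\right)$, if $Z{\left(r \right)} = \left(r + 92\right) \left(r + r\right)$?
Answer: $-1989656676$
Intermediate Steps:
$Z{\left(r \right)} = 2 r \left(92 + r\right)$ ($Z{\left(r \right)} = \left(92 + r\right) 2 r = 2 r \left(92 + r\right)$)
$\left(Z{\left(119 \right)} + 26579\right) \left(-22279 - 3629\right) = \left(2 \cdot 119 \left(92 + 119\right) + 26579\right) \left(-22279 - 3629\right) = \left(2 \cdot 119 \cdot 211 + 26579\right) \left(-25908\right) = \left(50218 + 26579\right) \left(-25908\right) = 76797 \left(-25908\right) = -1989656676$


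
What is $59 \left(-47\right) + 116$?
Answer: $-2657$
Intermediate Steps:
$59 \left(-47\right) + 116 = -2773 + 116 = -2657$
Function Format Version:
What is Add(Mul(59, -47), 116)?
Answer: -2657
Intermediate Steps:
Add(Mul(59, -47), 116) = Add(-2773, 116) = -2657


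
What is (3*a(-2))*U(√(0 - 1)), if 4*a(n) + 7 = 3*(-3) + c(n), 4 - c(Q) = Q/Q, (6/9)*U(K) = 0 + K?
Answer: -117*I/8 ≈ -14.625*I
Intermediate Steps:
U(K) = 3*K/2 (U(K) = 3*(0 + K)/2 = 3*K/2)
c(Q) = 3 (c(Q) = 4 - Q/Q = 4 - 1*1 = 4 - 1 = 3)
a(n) = -13/4 (a(n) = -7/4 + (3*(-3) + 3)/4 = -7/4 + (-9 + 3)/4 = -7/4 + (¼)*(-6) = -7/4 - 3/2 = -13/4)
(3*a(-2))*U(√(0 - 1)) = (3*(-13/4))*(3*√(0 - 1)/2) = -117*√(-1)/8 = -117*I/8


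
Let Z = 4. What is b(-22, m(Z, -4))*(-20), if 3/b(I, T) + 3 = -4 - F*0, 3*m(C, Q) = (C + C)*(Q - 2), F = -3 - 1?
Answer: 60/7 ≈ 8.5714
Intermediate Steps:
F = -4
m(C, Q) = 2*C*(-2 + Q)/3 (m(C, Q) = ((C + C)*(Q - 2))/3 = ((2*C)*(-2 + Q))/3 = (2*C*(-2 + Q))/3 = 2*C*(-2 + Q)/3)
b(I, T) = -3/7 (b(I, T) = 3/(-3 + (-4 - 1*(-4)*0)) = 3/(-3 + (-4 + 4*0)) = 3/(-3 + (-4 + 0)) = 3/(-3 - 4) = 3/(-7) = 3*(-1/7) = -3/7)
b(-22, m(Z, -4))*(-20) = -3/7*(-20) = 60/7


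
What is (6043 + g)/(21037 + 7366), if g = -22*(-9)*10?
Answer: 8023/28403 ≈ 0.28247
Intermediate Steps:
g = 1980 (g = 198*10 = 1980)
(6043 + g)/(21037 + 7366) = (6043 + 1980)/(21037 + 7366) = 8023/28403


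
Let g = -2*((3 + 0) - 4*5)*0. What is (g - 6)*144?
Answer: -864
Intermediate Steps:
g = 0 (g = -2*(3 - 20)*0 = -2*(-17)*0 = 34*0 = 0)
(g - 6)*144 = (0 - 6)*144 = -6*144 = -864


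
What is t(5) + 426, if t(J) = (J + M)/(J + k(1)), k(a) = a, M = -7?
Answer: 1277/3 ≈ 425.67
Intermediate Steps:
t(J) = (-7 + J)/(1 + J) (t(J) = (J - 7)/(J + 1) = (-7 + J)/(1 + J))
t(5) + 426 = (-7 + 5)/(1 + 5) + 426 = -2/6 + 426 = (1/6)*(-2) + 426 = -1/3 + 426 = 1277/3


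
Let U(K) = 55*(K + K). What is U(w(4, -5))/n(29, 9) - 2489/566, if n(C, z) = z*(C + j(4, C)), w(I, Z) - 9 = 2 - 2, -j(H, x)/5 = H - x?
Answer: -14593/3962 ≈ -3.6832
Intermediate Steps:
j(H, x) = -5*H + 5*x (j(H, x) = -5*(H - x) = -5*H + 5*x)
w(I, Z) = 9 (w(I, Z) = 9 + (2 - 2) = 9 + 0 = 9)
n(C, z) = z*(-20 + 6*C) (n(C, z) = z*(C + (-5*4 + 5*C)) = z*(C + (-20 + 5*C)) = z*(-20 + 6*C))
U(K) = 110*K (U(K) = 55*(2*K) = 110*K)
U(w(4, -5))/n(29, 9) - 2489/566 = (110*9)/((2*9*(-10 + 3*29))) - 2489/566 = 990/((2*9*(-10 + 87))) - 2489*1/566 = 990/((2*9*77)) - 2489/566 = 990/1386 - 2489/566 = 990*(1/1386) - 2489/566 = 5/7 - 2489/566 = -14593/3962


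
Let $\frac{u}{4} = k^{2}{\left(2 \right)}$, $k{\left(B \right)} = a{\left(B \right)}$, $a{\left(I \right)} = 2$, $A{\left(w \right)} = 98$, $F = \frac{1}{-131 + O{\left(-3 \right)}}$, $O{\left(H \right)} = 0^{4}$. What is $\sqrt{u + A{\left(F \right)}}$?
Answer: $\sqrt{114} \approx 10.677$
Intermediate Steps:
$O{\left(H \right)} = 0$
$F = - \frac{1}{131}$ ($F = \frac{1}{-131 + 0} = \frac{1}{-131} = - \frac{1}{131} \approx -0.0076336$)
$k{\left(B \right)} = 2$
$u = 16$ ($u = 4 \cdot 2^{2} = 4 \cdot 4 = 16$)
$\sqrt{u + A{\left(F \right)}} = \sqrt{16 + 98} = \sqrt{114}$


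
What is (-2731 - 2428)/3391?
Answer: -5159/3391 ≈ -1.5214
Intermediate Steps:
(-2731 - 2428)/3391 = -5159*1/3391 = -5159/3391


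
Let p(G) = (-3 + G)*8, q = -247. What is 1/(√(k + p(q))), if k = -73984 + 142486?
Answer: √66502/66502 ≈ 0.0038778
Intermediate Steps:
p(G) = -24 + 8*G
k = 68502
1/(√(k + p(q))) = 1/(√(68502 + (-24 + 8*(-247)))) = 1/(√(68502 + (-24 - 1976))) = 1/(√(68502 - 2000)) = 1/(√66502) = √66502/66502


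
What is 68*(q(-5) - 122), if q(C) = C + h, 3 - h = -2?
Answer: -8296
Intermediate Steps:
h = 5 (h = 3 - 1*(-2) = 3 + 2 = 5)
q(C) = 5 + C (q(C) = C + 5 = 5 + C)
68*(q(-5) - 122) = 68*((5 - 5) - 122) = 68*(0 - 122) = 68*(-122) = -8296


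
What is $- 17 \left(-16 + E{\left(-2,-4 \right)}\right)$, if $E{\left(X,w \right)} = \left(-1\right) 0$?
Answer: $272$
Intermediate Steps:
$E{\left(X,w \right)} = 0$
$- 17 \left(-16 + E{\left(-2,-4 \right)}\right) = - 17 \left(-16 + 0\right) = \left(-17\right) \left(-16\right) = 272$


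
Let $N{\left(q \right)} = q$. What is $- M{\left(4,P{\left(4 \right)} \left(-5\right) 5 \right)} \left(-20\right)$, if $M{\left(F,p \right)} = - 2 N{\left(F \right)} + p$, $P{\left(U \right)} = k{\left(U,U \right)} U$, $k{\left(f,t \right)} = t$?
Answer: $-8160$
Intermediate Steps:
$P{\left(U \right)} = U^{2}$ ($P{\left(U \right)} = U U = U^{2}$)
$M{\left(F,p \right)} = p - 2 F$ ($M{\left(F,p \right)} = - 2 F + p = p - 2 F$)
$- M{\left(4,P{\left(4 \right)} \left(-5\right) 5 \right)} \left(-20\right) = - (4^{2} \left(-5\right) 5 - 8) \left(-20\right) = - (16 \left(-5\right) 5 - 8) \left(-20\right) = - (\left(-80\right) 5 - 8) \left(-20\right) = - (-400 - 8) \left(-20\right) = \left(-1\right) \left(-408\right) \left(-20\right) = 408 \left(-20\right) = -8160$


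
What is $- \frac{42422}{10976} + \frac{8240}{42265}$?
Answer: $- \frac{170252359}{46390064} \approx -3.67$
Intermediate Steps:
$- \frac{42422}{10976} + \frac{8240}{42265} = \left(-42422\right) \frac{1}{10976} + 8240 \cdot \frac{1}{42265} = - \frac{21211}{5488} + \frac{1648}{8453} = - \frac{170252359}{46390064}$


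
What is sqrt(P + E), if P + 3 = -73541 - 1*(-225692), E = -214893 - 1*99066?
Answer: 3*I*sqrt(17979) ≈ 402.26*I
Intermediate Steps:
E = -313959 (E = -214893 - 99066 = -313959)
P = 152148 (P = -3 + (-73541 - 1*(-225692)) = -3 + (-73541 + 225692) = -3 + 152151 = 152148)
sqrt(P + E) = sqrt(152148 - 313959) = sqrt(-161811) = 3*I*sqrt(17979)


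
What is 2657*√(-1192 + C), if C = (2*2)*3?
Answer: 5314*I*√295 ≈ 91271.0*I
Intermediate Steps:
C = 12 (C = 4*3 = 12)
2657*√(-1192 + C) = 2657*√(-1192 + 12) = 2657*√(-1180) = 2657*(2*I*√295) = 5314*I*√295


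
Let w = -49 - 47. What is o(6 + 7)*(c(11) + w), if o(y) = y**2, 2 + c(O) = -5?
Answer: -17407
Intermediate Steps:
c(O) = -7 (c(O) = -2 - 5 = -7)
w = -96
o(6 + 7)*(c(11) + w) = (6 + 7)**2*(-7 - 96) = 13**2*(-103) = 169*(-103) = -17407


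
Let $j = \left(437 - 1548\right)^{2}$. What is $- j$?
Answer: $-1234321$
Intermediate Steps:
$j = 1234321$ ($j = \left(-1111\right)^{2} = 1234321$)
$- j = \left(-1\right) 1234321 = -1234321$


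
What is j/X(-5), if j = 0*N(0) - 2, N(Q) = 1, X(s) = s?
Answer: ⅖ ≈ 0.40000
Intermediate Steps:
j = -2 (j = 0*1 - 2 = 0 - 2 = -2)
j/X(-5) = -2/(-5) = -2*(-⅕) = ⅖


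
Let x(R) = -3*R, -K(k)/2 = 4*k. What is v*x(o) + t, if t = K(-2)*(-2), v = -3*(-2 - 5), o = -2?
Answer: 94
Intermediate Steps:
K(k) = -8*k
v = 21 (v = -3*(-7) = 21)
t = -32 (t = -8*(-2)*(-2) = 16*(-2) = -32)
v*x(o) + t = 21*(-3*(-2)) - 32 = 21*6 - 32 = 126 - 32 = 94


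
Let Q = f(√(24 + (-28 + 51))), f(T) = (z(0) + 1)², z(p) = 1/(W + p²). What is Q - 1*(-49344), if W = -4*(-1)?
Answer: 789529/16 ≈ 49346.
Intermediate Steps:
W = 4
z(p) = 1/(4 + p²)
f(T) = 25/16 (f(T) = (1/(4 + 0²) + 1)² = (1/(4 + 0) + 1)² = (1/4 + 1)² = (¼ + 1)² = (5/4)² = 25/16)
Q = 25/16 ≈ 1.5625
Q - 1*(-49344) = 25/16 - 1*(-49344) = 25/16 + 49344 = 789529/16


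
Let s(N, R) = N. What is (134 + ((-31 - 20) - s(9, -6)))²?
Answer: 5476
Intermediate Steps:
(134 + ((-31 - 20) - s(9, -6)))² = (134 + ((-31 - 20) - 1*9))² = (134 + (-51 - 9))² = (134 - 60)² = 74² = 5476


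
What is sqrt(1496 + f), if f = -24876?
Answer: 2*I*sqrt(5845) ≈ 152.91*I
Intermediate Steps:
sqrt(1496 + f) = sqrt(1496 - 24876) = sqrt(-23380) = 2*I*sqrt(5845)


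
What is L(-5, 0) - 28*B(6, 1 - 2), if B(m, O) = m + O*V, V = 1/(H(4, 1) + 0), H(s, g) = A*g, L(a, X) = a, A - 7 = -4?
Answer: -491/3 ≈ -163.67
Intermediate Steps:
A = 3 (A = 7 - 4 = 3)
H(s, g) = 3*g
V = 1/3 (V = 1/(3*1 + 0) = 1/(3 + 0) = 1/3 ≈ 0.33333)
B(m, O) = m + O/3 (B(m, O) = m + O*(1/3) = m + O/3)
L(-5, 0) - 28*B(6, 1 - 2) = -5 - 28*(6 + (1 - 2)/3) = -5 - 28*(6 + (1/3)*(-1)) = -5 - 28*(6 - 1/3) = -5 - 28*17/3 = -5 - 476/3 = -491/3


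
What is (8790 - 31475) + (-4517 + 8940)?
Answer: -18262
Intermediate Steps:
(8790 - 31475) + (-4517 + 8940) = -22685 + 4423 = -18262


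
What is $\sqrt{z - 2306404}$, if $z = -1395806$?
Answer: $i \sqrt{3702210} \approx 1924.1 i$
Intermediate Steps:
$\sqrt{z - 2306404} = \sqrt{-1395806 - 2306404} = \sqrt{-3702210} = i \sqrt{3702210}$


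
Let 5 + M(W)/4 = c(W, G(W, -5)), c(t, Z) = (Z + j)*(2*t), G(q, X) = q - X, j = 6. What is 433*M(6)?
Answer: 344668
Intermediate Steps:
c(t, Z) = 2*t*(6 + Z) (c(t, Z) = (Z + 6)*(2*t) = (6 + Z)*(2*t) = 2*t*(6 + Z))
M(W) = -20 + 8*W*(11 + W) (M(W) = -20 + 4*(2*W*(6 + (W - 1*(-5)))) = -20 + 4*(2*W*(6 + (W + 5))) = -20 + 4*(2*W*(6 + (5 + W))) = -20 + 4*(2*W*(11 + W)) = -20 + 8*W*(11 + W))
433*M(6) = 433*(-20 + 8*6*(11 + 6)) = 433*(-20 + 8*6*17) = 433*(-20 + 816) = 433*796 = 344668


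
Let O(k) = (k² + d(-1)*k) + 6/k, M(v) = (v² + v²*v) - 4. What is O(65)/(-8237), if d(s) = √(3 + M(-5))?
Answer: -274631/535405 - 65*I*√101/8237 ≈ -0.51294 - 0.079306*I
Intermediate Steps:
M(v) = -4 + v² + v³ (M(v) = (v² + v³) - 4 = -4 + v² + v³)
d(s) = I*√101 (d(s) = √(3 + (-4 + (-5)² + (-5)³)) = √(3 + (-4 + 25 - 125)) = √(3 - 104) = √(-101) = I*√101)
O(k) = k² + 6/k + I*k*√101 (O(k) = (k² + (I*√101)*k) + 6/k = (k² + I*k*√101) + 6/k = k² + 6/k + I*k*√101)
O(65)/(-8237) = ((6 + 65²*(65 + I*√101))/65)/(-8237) = ((6 + 4225*(65 + I*√101))/65)*(-1/8237) = ((6 + (274625 + 4225*I*√101))/65)*(-1/8237) = ((274631 + 4225*I*√101)/65)*(-1/8237) = (274631/65 + 65*I*√101)*(-1/8237) = -274631/535405 - 65*I*√101/8237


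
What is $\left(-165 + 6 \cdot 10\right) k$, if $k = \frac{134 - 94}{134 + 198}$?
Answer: $- \frac{1050}{83} \approx -12.651$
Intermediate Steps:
$k = \frac{10}{83}$ ($k = \frac{40}{332} = 40 \cdot \frac{1}{332} = \frac{10}{83} \approx 0.12048$)
$\left(-165 + 6 \cdot 10\right) k = \left(-165 + 6 \cdot 10\right) \frac{10}{83} = \left(-165 + 60\right) \frac{10}{83} = \left(-105\right) \frac{10}{83} = - \frac{1050}{83}$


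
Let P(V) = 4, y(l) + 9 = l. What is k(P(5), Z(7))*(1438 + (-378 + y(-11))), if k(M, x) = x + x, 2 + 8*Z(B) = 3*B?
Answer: 4940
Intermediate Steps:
y(l) = -9 + l
Z(B) = -¼ + 3*B/8 (Z(B) = -¼ + (3*B)/8 = -¼ + 3*B/8)
k(M, x) = 2*x
k(P(5), Z(7))*(1438 + (-378 + y(-11))) = (2*(-¼ + (3/8)*7))*(1438 + (-378 + (-9 - 11))) = (2*(-¼ + 21/8))*(1438 + (-378 - 20)) = (2*(19/8))*(1438 - 398) = (19/4)*1040 = 4940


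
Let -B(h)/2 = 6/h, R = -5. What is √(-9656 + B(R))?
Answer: 2*I*√60335/5 ≈ 98.253*I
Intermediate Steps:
B(h) = -12/h
√(-9656 + B(R)) = √(-9656 - 12/(-5)) = √(-9656 - 12*(-⅕)) = √(-9656 + 12/5) = √(-48268/5) = 2*I*√60335/5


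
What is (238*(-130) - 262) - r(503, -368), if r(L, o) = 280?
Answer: -31482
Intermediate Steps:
(238*(-130) - 262) - r(503, -368) = (238*(-130) - 262) - 1*280 = (-30940 - 262) - 280 = -31202 - 280 = -31482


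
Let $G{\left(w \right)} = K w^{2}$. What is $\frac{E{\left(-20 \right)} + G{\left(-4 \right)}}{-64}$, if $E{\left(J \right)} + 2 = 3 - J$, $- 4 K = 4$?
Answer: $- \frac{5}{64} \approx -0.078125$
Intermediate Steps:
$K = -1$ ($K = \left(- \frac{1}{4}\right) 4 = -1$)
$G{\left(w \right)} = - w^{2}$
$E{\left(J \right)} = 1 - J$ ($E{\left(J \right)} = -2 - \left(-3 + J\right) = 1 - J$)
$\frac{E{\left(-20 \right)} + G{\left(-4 \right)}}{-64} = \frac{\left(1 - -20\right) - \left(-4\right)^{2}}{-64} = \left(\left(1 + 20\right) - 16\right) \left(- \frac{1}{64}\right) = \left(21 - 16\right) \left(- \frac{1}{64}\right) = 5 \left(- \frac{1}{64}\right) = - \frac{5}{64}$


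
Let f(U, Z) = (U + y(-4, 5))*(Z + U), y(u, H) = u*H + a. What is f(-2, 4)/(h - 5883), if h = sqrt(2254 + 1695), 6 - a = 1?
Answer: 100011/17302870 + 17*sqrt(3949)/17302870 ≈ 0.0058418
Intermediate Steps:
a = 5 (a = 6 - 1*1 = 6 - 1 = 5)
y(u, H) = 5 + H*u (y(u, H) = u*H + 5 = H*u + 5 = 5 + H*u)
h = sqrt(3949) ≈ 62.841
f(U, Z) = (-15 + U)*(U + Z) (f(U, Z) = (U + (5 + 5*(-4)))*(Z + U) = (U + (5 - 20))*(U + Z) = (U - 15)*(U + Z) = (-15 + U)*(U + Z))
f(-2, 4)/(h - 5883) = ((-2)**2 - 15*(-2) - 15*4 - 2*4)/(sqrt(3949) - 5883) = (4 + 30 - 60 - 8)/(-5883 + sqrt(3949)) = -34/(-5883 + sqrt(3949))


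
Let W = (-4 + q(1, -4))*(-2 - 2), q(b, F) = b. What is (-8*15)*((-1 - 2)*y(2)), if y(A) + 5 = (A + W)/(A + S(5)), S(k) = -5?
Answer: -3480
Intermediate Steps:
W = 12 (W = (-4 + 1)*(-2 - 2) = -3*(-4) = 12)
y(A) = -5 + (12 + A)/(-5 + A) (y(A) = -5 + (A + 12)/(A - 5) = -5 + (12 + A)/(-5 + A))
(-8*15)*((-1 - 2)*y(2)) = (-8*15)*((-1 - 2)*((37 - 4*2)/(-5 + 2))) = -(-360)*(37 - 8)/(-3) = -(-360)*(-⅓*29) = -(-360)*(-29)/3 = -120*29 = -3480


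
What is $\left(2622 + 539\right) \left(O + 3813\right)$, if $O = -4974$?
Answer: $-3669921$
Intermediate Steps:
$\left(2622 + 539\right) \left(O + 3813\right) = \left(2622 + 539\right) \left(-4974 + 3813\right) = 3161 \left(-1161\right) = -3669921$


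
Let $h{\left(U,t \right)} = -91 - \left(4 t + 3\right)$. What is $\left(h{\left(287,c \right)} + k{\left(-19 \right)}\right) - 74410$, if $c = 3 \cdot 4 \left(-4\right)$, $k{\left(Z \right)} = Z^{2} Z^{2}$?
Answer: $56009$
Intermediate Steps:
$k{\left(Z \right)} = Z^{4}$
$c = -48$ ($c = 12 \left(-4\right) = -48$)
$h{\left(U,t \right)} = -94 - 4 t$ ($h{\left(U,t \right)} = -91 - \left(3 + 4 t\right) = -94 - 4 t$)
$\left(h{\left(287,c \right)} + k{\left(-19 \right)}\right) - 74410 = \left(\left(-94 - -192\right) + \left(-19\right)^{4}\right) - 74410 = \left(\left(-94 + 192\right) + 130321\right) - 74410 = \left(98 + 130321\right) - 74410 = 130419 - 74410 = 56009$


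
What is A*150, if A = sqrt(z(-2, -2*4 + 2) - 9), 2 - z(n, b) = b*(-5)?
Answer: 150*I*sqrt(37) ≈ 912.41*I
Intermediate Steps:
z(n, b) = 2 + 5*b (z(n, b) = 2 - b*(-5) = 2 - (-5)*b = 2 + 5*b)
A = I*sqrt(37) (A = sqrt((2 + 5*(-2*4 + 2)) - 9) = sqrt((2 + 5*(-8 + 2)) - 9) = sqrt((2 + 5*(-6)) - 9) = sqrt((2 - 30) - 9) = sqrt(-28 - 9) = sqrt(-37) = I*sqrt(37) ≈ 6.0828*I)
A*150 = (I*sqrt(37))*150 = 150*I*sqrt(37)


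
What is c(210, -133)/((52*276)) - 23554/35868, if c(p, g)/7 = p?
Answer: -11888377/21449064 ≈ -0.55426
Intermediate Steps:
c(p, g) = 7*p
c(210, -133)/((52*276)) - 23554/35868 = (7*210)/((52*276)) - 23554/35868 = 1470/14352 - 23554*1/35868 = 1470*(1/14352) - 11777/17934 = 245/2392 - 11777/17934 = -11888377/21449064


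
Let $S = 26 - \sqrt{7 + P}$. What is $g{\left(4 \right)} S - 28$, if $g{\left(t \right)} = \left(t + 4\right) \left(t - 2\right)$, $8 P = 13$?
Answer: $388 - 4 \sqrt{138} \approx 341.01$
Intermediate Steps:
$P = \frac{13}{8}$ ($P = \frac{1}{8} \cdot 13 = \frac{13}{8} \approx 1.625$)
$S = 26 - \frac{\sqrt{138}}{4}$ ($S = 26 - \sqrt{7 + \frac{13}{8}} = 26 - \sqrt{\frac{69}{8}} = 26 - \frac{\sqrt{138}}{4} \approx 23.063$)
$g{\left(t \right)} = \left(-2 + t\right) \left(4 + t\right)$ ($g{\left(t \right)} = \left(4 + t\right) \left(-2 + t\right) = \left(-2 + t\right) \left(4 + t\right)$)
$g{\left(4 \right)} S - 28 = \left(-8 + 4^{2} + 2 \cdot 4\right) \left(26 - \frac{\sqrt{138}}{4}\right) - 28 = \left(-8 + 16 + 8\right) \left(26 - \frac{\sqrt{138}}{4}\right) - 28 = 16 \left(26 - \frac{\sqrt{138}}{4}\right) - 28 = \left(416 - 4 \sqrt{138}\right) - 28 = 388 - 4 \sqrt{138}$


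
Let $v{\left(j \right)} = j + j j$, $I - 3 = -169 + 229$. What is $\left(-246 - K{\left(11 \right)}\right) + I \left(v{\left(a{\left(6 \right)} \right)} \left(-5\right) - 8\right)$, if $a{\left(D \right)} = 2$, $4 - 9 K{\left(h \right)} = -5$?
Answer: $-2641$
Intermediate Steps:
$K{\left(h \right)} = 1$ ($K{\left(h \right)} = \frac{4}{9} - - \frac{5}{9} = \frac{4}{9} + \frac{5}{9} = 1$)
$I = 63$ ($I = 3 + \left(-169 + 229\right) = 3 + 60 = 63$)
$v{\left(j \right)} = j + j^{2}$
$\left(-246 - K{\left(11 \right)}\right) + I \left(v{\left(a{\left(6 \right)} \right)} \left(-5\right) - 8\right) = \left(-246 - 1\right) + 63 \left(2 \left(1 + 2\right) \left(-5\right) - 8\right) = \left(-246 - 1\right) + 63 \left(2 \cdot 3 \left(-5\right) - 8\right) = -247 + 63 \left(6 \left(-5\right) - 8\right) = -247 + 63 \left(-30 - 8\right) = -247 + 63 \left(-38\right) = -247 - 2394 = -2641$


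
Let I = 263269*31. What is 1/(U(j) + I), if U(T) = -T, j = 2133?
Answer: 1/8159206 ≈ 1.2256e-7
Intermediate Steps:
I = 8161339
1/(U(j) + I) = 1/(-1*2133 + 8161339) = 1/(-2133 + 8161339) = 1/8159206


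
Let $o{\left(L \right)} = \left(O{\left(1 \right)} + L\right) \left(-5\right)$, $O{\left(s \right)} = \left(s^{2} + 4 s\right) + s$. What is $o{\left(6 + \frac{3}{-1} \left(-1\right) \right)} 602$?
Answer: $-45150$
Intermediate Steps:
$O{\left(s \right)} = s^{2} + 5 s$
$o{\left(L \right)} = -30 - 5 L$ ($o{\left(L \right)} = \left(1 \left(5 + 1\right) + L\right) \left(-5\right) = \left(1 \cdot 6 + L\right) \left(-5\right) = \left(6 + L\right) \left(-5\right) = -30 - 5 L$)
$o{\left(6 + \frac{3}{-1} \left(-1\right) \right)} 602 = \left(-30 - 5 \left(6 + \frac{3}{-1} \left(-1\right)\right)\right) 602 = \left(-30 - 5 \left(6 + 3 \left(-1\right) \left(-1\right)\right)\right) 602 = \left(-30 - 5 \left(6 - -3\right)\right) 602 = \left(-30 - 5 \left(6 + 3\right)\right) 602 = \left(-30 - 45\right) 602 = \left(-75\right) 602 = -45150$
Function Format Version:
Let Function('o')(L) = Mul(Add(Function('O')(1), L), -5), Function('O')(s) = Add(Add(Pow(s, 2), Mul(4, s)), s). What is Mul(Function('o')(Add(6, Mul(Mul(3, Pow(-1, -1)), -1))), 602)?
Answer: -45150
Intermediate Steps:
Function('O')(s) = Add(Pow(s, 2), Mul(5, s))
Function('o')(L) = Add(-30, Mul(-5, L)) (Function('o')(L) = Mul(Add(Mul(1, Add(5, 1)), L), -5) = Mul(Add(Mul(1, 6), L), -5) = Mul(Add(6, L), -5) = Add(-30, Mul(-5, L)))
Mul(Function('o')(Add(6, Mul(Mul(3, Pow(-1, -1)), -1))), 602) = Mul(Add(-30, Mul(-5, Add(6, Mul(Mul(3, Pow(-1, -1)), -1)))), 602) = Mul(Add(-30, Mul(-5, Add(6, Mul(Mul(3, -1), -1)))), 602) = Mul(Add(-30, Mul(-5, Add(6, Mul(-3, -1)))), 602) = Mul(Add(-30, Mul(-5, Add(6, 3))), 602) = Mul(Add(-30, Mul(-5, 9)), 602) = Mul(Add(-30, -45), 602) = Mul(-75, 602) = -45150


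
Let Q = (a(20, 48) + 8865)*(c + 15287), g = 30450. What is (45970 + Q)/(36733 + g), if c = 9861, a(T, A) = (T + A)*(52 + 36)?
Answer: 373468622/67183 ≈ 5559.0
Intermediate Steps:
a(T, A) = 88*A + 88*T (a(T, A) = (A + T)*88 = 88*A + 88*T)
Q = 373422652 (Q = ((88*48 + 88*20) + 8865)*(9861 + 15287) = ((4224 + 1760) + 8865)*25148 = (5984 + 8865)*25148 = 14849*25148 = 373422652)
(45970 + Q)/(36733 + g) = (45970 + 373422652)/(36733 + 30450) = 373468622/67183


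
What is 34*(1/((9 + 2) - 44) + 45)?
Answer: 50456/33 ≈ 1529.0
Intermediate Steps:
34*(1/((9 + 2) - 44) + 45) = 34*(1/(11 - 44) + 45) = 34*(1/(-33) + 45) = 34*(-1/33 + 45) = 34*(1484/33) = 50456/33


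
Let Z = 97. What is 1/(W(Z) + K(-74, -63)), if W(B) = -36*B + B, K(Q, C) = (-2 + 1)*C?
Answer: -1/3332 ≈ -0.00030012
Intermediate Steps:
K(Q, C) = -C
W(B) = -35*B
1/(W(Z) + K(-74, -63)) = 1/(-35*97 - 1*(-63)) = 1/(-3395 + 63) = 1/(-3332) = -1/3332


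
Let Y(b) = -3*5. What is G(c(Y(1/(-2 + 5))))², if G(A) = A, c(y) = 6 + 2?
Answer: 64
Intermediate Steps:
Y(b) = -15
c(y) = 8
G(c(Y(1/(-2 + 5))))² = 8² = 64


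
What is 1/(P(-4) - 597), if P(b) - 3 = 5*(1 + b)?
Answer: -1/609 ≈ -0.0016420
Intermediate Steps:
P(b) = 8 + 5*b (P(b) = 3 + 5*(1 + b) = 3 + (5 + 5*b) = 8 + 5*b)
1/(P(-4) - 597) = 1/((8 + 5*(-4)) - 597) = 1/((8 - 20) - 597) = 1/(-12 - 597) = 1/(-609) = -1/609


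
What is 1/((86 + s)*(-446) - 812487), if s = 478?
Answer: -1/1064031 ≈ -9.3982e-7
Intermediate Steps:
1/((86 + s)*(-446) - 812487) = 1/((86 + 478)*(-446) - 812487) = 1/(564*(-446) - 812487) = 1/(-251544 - 812487) = 1/(-1064031) = -1/1064031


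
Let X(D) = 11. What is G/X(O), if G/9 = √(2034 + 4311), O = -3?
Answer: 27*√705/11 ≈ 65.173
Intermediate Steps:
G = 27*√705 (G = 9*√(2034 + 4311) = 9*√6345 = 9*(3*√705) = 27*√705 ≈ 716.90)
G/X(O) = (27*√705)/11 = (27*√705)*(1/11) = 27*√705/11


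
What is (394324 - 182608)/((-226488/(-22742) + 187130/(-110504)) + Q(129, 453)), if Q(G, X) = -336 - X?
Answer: -133014915484272/490512388315 ≈ -271.18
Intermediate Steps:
(394324 - 182608)/((-226488/(-22742) + 187130/(-110504)) + Q(129, 453)) = (394324 - 182608)/((-226488/(-22742) + 187130/(-110504)) + (-336 - 1*453)) = 211716/((-226488*(-1/22742) + 187130*(-1/110504)) + (-336 - 453)) = 211716/((113244/11371 - 93565/55252) - 789) = 211716/(5193029873/628270492 - 789) = 211716/(-490512388315/628270492) = 211716*(-628270492/490512388315) = -133014915484272/490512388315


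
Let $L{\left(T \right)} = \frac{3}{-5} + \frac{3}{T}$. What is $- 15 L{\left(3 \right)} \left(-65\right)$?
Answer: $390$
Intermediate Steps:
$L{\left(T \right)} = - \frac{3}{5} + \frac{3}{T}$ ($L{\left(T \right)} = 3 \left(- \frac{1}{5}\right) + \frac{3}{T} = - \frac{3}{5} + \frac{3}{T}$)
$- 15 L{\left(3 \right)} \left(-65\right) = - 15 \left(- \frac{3}{5} + \frac{3}{3}\right) \left(-65\right) = - 15 \left(- \frac{3}{5} + 3 \cdot \frac{1}{3}\right) \left(-65\right) = - 15 \left(- \frac{3}{5} + 1\right) \left(-65\right) = \left(-15\right) \frac{2}{5} \left(-65\right) = \left(-6\right) \left(-65\right) = 390$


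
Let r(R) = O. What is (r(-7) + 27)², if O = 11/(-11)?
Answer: 676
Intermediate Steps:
O = -1 (O = 11*(-1/11) = -1)
r(R) = -1
(r(-7) + 27)² = (-1 + 27)² = 26² = 676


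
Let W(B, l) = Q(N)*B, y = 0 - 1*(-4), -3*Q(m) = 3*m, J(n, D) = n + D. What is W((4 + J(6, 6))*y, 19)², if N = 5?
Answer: 102400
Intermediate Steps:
J(n, D) = D + n
Q(m) = -m
y = 4 (y = 0 + 4 = 4)
W(B, l) = -5*B (W(B, l) = (-1*5)*B = -5*B)
W((4 + J(6, 6))*y, 19)² = (-5*(4 + (6 + 6))*4)² = (-5*(4 + 12)*4)² = (-80*4)² = (-5*64)² = (-320)² = 102400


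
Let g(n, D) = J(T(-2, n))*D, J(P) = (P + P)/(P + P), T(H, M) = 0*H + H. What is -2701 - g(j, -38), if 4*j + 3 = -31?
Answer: -2663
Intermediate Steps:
T(H, M) = H (T(H, M) = 0 + H = H)
j = -17/2 (j = -¾ + (¼)*(-31) = -¾ - 31/4 = -17/2 ≈ -8.5000)
J(P) = 1 (J(P) = (2*P)/((2*P)) = (2*P)*(1/(2*P)) = 1)
g(n, D) = D (g(n, D) = 1*D = D)
-2701 - g(j, -38) = -2701 - 1*(-38) = -2701 + 38 = -2663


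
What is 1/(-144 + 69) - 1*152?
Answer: -11401/75 ≈ -152.01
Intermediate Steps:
1/(-144 + 69) - 1*152 = 1/(-75) - 152 = -1/75 - 152 = -11401/75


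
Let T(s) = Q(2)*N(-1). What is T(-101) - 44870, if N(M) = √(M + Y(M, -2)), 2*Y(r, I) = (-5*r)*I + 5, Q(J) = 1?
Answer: -44870 + I*√14/2 ≈ -44870.0 + 1.8708*I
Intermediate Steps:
Y(r, I) = 5/2 - 5*I*r/2 (Y(r, I) = ((-5*r)*I + 5)/2 = (-5*I*r + 5)/2 = (5 - 5*I*r)/2 = 5/2 - 5*I*r/2)
N(M) = √(5/2 + 6*M) (N(M) = √(M + (5/2 - 5/2*(-2)*M)) = √(M + (5/2 + 5*M)) = √(5/2 + 6*M))
T(s) = I*√14/2 (T(s) = 1*(√(10 + 24*(-1))/2) = 1*(√(10 - 24)/2) = 1*(√(-14)/2) = 1*((I*√14)/2) = 1*(I*√14/2) = I*√14/2)
T(-101) - 44870 = I*√14/2 - 44870 = -44870 + I*√14/2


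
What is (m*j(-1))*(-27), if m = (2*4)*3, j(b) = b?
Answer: 648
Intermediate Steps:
m = 24 (m = 8*3 = 24)
(m*j(-1))*(-27) = (24*(-1))*(-27) = -24*(-27) = 648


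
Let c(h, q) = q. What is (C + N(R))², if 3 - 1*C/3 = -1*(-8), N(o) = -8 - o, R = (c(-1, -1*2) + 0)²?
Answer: 729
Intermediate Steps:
R = 4 (R = (-1*2 + 0)² = (-2 + 0)² = (-2)² = 4)
C = -15 (C = 9 - (-3)*(-8) = 9 - 3*8 = 9 - 24 = -15)
(C + N(R))² = (-15 + (-8 - 1*4))² = (-15 + (-8 - 4))² = (-15 - 12)² = (-27)² = 729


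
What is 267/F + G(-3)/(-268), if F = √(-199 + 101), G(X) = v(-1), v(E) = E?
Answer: 1/268 - 267*I*√2/14 ≈ 0.0037313 - 26.971*I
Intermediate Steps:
G(X) = -1
F = 7*I*√2 (F = √(-98) = 7*I*√2 ≈ 9.8995*I)
267/F + G(-3)/(-268) = 267/((7*I*√2)) - 1/(-268) = 267*(-I*√2/14) - 1*(-1/268) = -267*I*√2/14 + 1/268 = 1/268 - 267*I*√2/14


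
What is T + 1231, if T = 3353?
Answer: 4584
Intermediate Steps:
T + 1231 = 3353 + 1231 = 4584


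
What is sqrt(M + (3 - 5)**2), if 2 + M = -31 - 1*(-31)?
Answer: sqrt(2) ≈ 1.4142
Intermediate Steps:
M = -2 (M = -2 + (-31 - 1*(-31)) = -2 + (-31 + 31) = -2 + 0 = -2)
sqrt(M + (3 - 5)**2) = sqrt(-2 + (3 - 5)**2) = sqrt(-2 + (-2)**2) = sqrt(-2 + 4) = sqrt(2)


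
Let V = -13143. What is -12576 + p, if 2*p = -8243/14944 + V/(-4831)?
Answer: -1815678571469/144388928 ≈ -12575.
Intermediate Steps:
p = 156587059/144388928 (p = (-8243/14944 - 13143/(-4831))/2 = (-8243*1/14944 - 13143*(-1/4831))/2 = (-8243/14944 + 13143/4831)/2 = (½)*(156587059/72194464) = 156587059/144388928 ≈ 1.0845)
-12576 + p = -12576 + 156587059/144388928 = -1815678571469/144388928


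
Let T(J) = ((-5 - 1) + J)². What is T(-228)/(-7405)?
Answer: -54756/7405 ≈ -7.3945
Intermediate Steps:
T(J) = (-6 + J)²
T(-228)/(-7405) = (-6 - 228)²/(-7405) = (-234)²*(-1/7405) = 54756*(-1/7405) = -54756/7405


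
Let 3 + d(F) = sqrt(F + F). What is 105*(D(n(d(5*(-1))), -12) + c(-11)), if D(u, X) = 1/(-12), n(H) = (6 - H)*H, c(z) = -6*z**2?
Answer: -304955/4 ≈ -76239.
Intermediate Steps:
d(F) = -3 + sqrt(2)*sqrt(F) (d(F) = -3 + sqrt(F + F) = -3 + sqrt(2*F) = -3 + sqrt(2)*sqrt(F))
n(H) = H*(6 - H)
D(u, X) = -1/12
105*(D(n(d(5*(-1))), -12) + c(-11)) = 105*(-1/12 - 6*(-11)**2) = 105*(-1/12 - 6*121) = 105*(-1/12 - 726) = 105*(-8713/12) = -304955/4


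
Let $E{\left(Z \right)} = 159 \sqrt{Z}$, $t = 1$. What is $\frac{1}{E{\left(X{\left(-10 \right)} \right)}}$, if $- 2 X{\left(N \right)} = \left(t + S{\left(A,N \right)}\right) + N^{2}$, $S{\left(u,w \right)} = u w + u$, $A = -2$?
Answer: $- \frac{i \sqrt{238}}{18921} \approx - 0.00081535 i$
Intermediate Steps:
$S{\left(u,w \right)} = u + u w$
$X{\left(N \right)} = \frac{1}{2} + N - \frac{N^{2}}{2}$ ($X{\left(N \right)} = - \frac{\left(1 - 2 \left(1 + N\right)\right) + N^{2}}{2} = - \frac{\left(1 - \left(2 + 2 N\right)\right) + N^{2}}{2} = - \frac{\left(-1 - 2 N\right) + N^{2}}{2} = - \frac{-1 + N^{2} - 2 N}{2} = \frac{1}{2} + N - \frac{N^{2}}{2}$)
$\frac{1}{E{\left(X{\left(-10 \right)} \right)}} = \frac{1}{159 \sqrt{\frac{1}{2} - 10 - \frac{\left(-10\right)^{2}}{2}}} = \frac{1}{159 \sqrt{\frac{1}{2} - 10 - 50}} = \frac{1}{159 \sqrt{- \frac{119}{2}}} = \frac{1}{159 \frac{i \sqrt{238}}{2}} = \frac{1}{\frac{159}{2} i \sqrt{238}} = - \frac{i \sqrt{238}}{18921}$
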